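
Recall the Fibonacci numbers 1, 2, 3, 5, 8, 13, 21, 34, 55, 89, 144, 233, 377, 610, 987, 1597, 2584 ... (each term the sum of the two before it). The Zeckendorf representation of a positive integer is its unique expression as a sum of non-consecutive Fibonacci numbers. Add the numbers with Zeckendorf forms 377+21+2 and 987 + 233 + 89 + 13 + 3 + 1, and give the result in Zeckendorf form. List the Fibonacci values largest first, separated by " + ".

1597 + 89 + 34 + 5 + 1

The two numbers are 400 and 1326, so their sum is 1726.
1726 − 1597 = 129
129 − 89 = 40
40 − 34 = 6
6 − 5 = 1
1 − 1 = 0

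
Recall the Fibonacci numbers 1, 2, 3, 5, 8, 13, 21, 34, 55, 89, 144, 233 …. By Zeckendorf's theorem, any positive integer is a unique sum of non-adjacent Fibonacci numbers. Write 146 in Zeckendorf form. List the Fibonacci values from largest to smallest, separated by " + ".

Greedy algorithm:
146 − 144 = 2
2 − 2 = 0
So 146 = 144 + 2, with no two terms consecutive in the sequence.

144 + 2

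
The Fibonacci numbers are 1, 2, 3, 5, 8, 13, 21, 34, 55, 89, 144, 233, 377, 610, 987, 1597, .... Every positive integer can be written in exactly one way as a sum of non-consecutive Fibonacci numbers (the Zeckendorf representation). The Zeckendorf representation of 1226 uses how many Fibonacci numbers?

4

largest Fibonacci ≤ 1226 is 987; 1226 − 987 = 239
largest Fibonacci ≤ 239 is 233; 239 − 233 = 6
largest Fibonacci ≤ 6 is 5; 6 − 5 = 1
largest Fibonacci ≤ 1 is 1; 1 − 1 = 0
1226 = 987 + 233 + 5 + 1, which has 4 terms.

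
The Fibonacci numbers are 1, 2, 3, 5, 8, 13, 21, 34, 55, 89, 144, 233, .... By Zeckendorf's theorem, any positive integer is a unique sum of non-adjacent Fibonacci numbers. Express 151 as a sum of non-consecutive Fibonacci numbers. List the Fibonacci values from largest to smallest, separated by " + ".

151 − 144 = 7
7 − 5 = 2
2 − 2 = 0
So 151 = 144 + 5 + 2, with no two terms consecutive in the sequence.

144 + 5 + 2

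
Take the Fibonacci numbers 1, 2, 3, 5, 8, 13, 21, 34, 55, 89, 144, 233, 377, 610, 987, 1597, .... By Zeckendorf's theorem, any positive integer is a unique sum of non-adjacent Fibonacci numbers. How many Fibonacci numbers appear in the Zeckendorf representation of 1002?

3

1002 − 987 = 15
15 − 13 = 2
2 − 2 = 0
1002 = 987 + 13 + 2, which has 3 terms.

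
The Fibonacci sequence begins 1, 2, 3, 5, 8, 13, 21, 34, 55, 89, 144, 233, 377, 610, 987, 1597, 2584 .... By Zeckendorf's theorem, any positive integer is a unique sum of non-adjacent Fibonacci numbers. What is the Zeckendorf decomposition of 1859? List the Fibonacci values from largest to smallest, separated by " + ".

Repeatedly subtract the largest Fibonacci number that fits:
take 1597 (≤ 1859); 1859 − 1597 = 262
take 233 (≤ 262); 262 − 233 = 29
take 21 (≤ 29); 29 − 21 = 8
take 8 (≤ 8); 8 − 8 = 0
So 1859 = 1597 + 233 + 21 + 8, with no two terms consecutive in the sequence.

1597 + 233 + 21 + 8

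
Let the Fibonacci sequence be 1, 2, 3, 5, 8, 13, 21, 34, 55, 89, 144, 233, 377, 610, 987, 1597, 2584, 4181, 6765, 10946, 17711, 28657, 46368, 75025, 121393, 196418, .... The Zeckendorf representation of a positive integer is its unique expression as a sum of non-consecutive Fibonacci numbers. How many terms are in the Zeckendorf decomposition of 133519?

Greedy algorithm:
121393 ≤ 133519 < 196418, so take 121393; remainder 12126
10946 ≤ 12126 < 17711, so take 10946; remainder 1180
987 ≤ 1180 < 1597, so take 987; remainder 193
144 ≤ 193 < 233, so take 144; remainder 49
34 ≤ 49 < 55, so take 34; remainder 15
13 ≤ 15 < 21, so take 13; remainder 2
2 ≤ 2 < 3, so take 2; remainder 0
133519 = 121393 + 10946 + 987 + 144 + 34 + 13 + 2, which has 7 terms.

7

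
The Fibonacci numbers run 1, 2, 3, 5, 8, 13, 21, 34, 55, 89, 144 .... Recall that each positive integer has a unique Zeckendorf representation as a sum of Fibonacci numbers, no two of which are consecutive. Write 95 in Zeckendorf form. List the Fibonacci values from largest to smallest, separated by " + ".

Greedily peel off the largest Fibonacci term at each step:
95: greatest Fibonacci not exceeding it is 89, leaving 6
6: greatest Fibonacci not exceeding it is 5, leaving 1
1: greatest Fibonacci not exceeding it is 1, leaving 0
So 95 = 89 + 5 + 1, with no two terms consecutive in the sequence.

89 + 5 + 1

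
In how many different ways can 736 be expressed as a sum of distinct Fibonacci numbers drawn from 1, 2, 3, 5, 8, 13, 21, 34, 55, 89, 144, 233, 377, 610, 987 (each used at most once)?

24

736 = 610+89+34+3 = 610+89+34+2+1 = 610+89+21+13+3 = 377+233+89+34+3 = … (20 more), for 24 in all.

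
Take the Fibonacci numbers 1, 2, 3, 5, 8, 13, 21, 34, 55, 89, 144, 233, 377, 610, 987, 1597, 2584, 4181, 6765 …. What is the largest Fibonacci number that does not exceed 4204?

4181 ≤ 4204 < 6765, so the largest Fibonacci number not exceeding 4204 is 4181.

4181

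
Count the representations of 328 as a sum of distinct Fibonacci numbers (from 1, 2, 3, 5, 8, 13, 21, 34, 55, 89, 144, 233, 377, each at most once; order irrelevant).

Starting from the Zeckendorf form and repeatedly splitting a term F_k into F_{k−1} + F_{k−2} (when neither is already used) reaches every representation.
328 = 233+89+5+1 = 233+89+3+2+1 = 233+55+34+5+1 = 233+55+34+3+2+1 = 233+55+21+13+5+1 = … (7 more), for 12 in all.

12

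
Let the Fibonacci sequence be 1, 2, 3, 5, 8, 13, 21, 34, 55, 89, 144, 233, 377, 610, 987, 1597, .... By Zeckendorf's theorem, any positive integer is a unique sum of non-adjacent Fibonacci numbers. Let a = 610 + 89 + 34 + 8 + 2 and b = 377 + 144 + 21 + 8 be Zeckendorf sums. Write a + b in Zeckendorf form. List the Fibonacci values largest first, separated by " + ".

The two numbers are 743 and 550, so their sum is 1293.
987 ≤ 1293 < 1597, so take 987; remainder 306
233 ≤ 306 < 377, so take 233; remainder 73
55 ≤ 73 < 89, so take 55; remainder 18
13 ≤ 18 < 21, so take 13; remainder 5
5 ≤ 5 < 8, so take 5; remainder 0

987 + 233 + 55 + 13 + 5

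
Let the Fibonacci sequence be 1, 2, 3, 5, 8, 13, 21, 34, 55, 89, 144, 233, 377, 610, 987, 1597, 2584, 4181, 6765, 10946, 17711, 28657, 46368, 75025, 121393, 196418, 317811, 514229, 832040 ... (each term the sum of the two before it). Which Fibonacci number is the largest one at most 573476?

514229

514229 ≤ 573476 < 832040, so the largest Fibonacci number not exceeding 573476 is 514229.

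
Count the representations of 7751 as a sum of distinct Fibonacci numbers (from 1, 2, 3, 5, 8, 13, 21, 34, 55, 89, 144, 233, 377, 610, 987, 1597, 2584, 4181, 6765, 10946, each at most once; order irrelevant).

Each representation comes from the Zeckendorf form by replacing some F_k with F_{k−1} + F_{k−2} where possible.
7751 = 6765+610+233+89+34+13+5+2 = 4181+2584+610+233+89+34+13+5+2 = 4181+1597+987+610+233+89+34+13+5+2 — 3 representations.

3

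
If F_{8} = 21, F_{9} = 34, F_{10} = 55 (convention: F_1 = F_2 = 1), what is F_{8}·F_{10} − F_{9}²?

21·55 − 34² = 1155 − 1156 = -1. (Cassini's identity: F_{k−1}F_{k+1} − F_k² = (−1)^k.)

-1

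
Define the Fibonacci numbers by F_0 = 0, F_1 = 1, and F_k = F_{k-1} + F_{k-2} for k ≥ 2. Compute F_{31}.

Iterating the recurrence up to F_{26} = 121393 and F_{25} = 75025:
F_{27} = F_{26} + F_{25} = 121393 + 75025 = 196418
F_{28} = F_{27} + F_{26} = 196418 + 121393 = 317811
F_{29} = F_{28} + F_{27} = 317811 + 196418 = 514229
F_{30} = F_{29} + F_{28} = 514229 + 317811 = 832040
F_{31} = F_{30} + F_{29} = 832040 + 514229 = 1346269

1346269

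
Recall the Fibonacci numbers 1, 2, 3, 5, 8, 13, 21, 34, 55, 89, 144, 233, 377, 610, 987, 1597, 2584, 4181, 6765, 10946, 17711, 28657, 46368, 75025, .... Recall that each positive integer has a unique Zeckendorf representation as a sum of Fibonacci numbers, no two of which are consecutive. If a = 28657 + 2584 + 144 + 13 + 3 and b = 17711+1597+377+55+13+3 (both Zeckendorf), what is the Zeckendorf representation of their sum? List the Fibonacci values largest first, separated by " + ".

46368 + 4181 + 377 + 144 + 55 + 21 + 8 + 3

The two numbers are 31401 and 19756, so their sum is 51157.
Repeatedly subtract the largest Fibonacci number that fits:
subtract 46368 from 51157: 4789 remains
subtract 4181 from 4789: 608 remains
subtract 377 from 608: 231 remains
subtract 144 from 231: 87 remains
subtract 55 from 87: 32 remains
subtract 21 from 32: 11 remains
subtract 8 from 11: 3 remains
subtract 3 from 3: 0 remains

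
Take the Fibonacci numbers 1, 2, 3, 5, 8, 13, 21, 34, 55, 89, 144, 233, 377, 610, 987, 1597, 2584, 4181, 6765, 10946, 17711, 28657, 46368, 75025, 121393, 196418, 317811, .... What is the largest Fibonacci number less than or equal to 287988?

196418

196418 ≤ 287988 < 317811, so the largest Fibonacci number not exceeding 287988 is 196418.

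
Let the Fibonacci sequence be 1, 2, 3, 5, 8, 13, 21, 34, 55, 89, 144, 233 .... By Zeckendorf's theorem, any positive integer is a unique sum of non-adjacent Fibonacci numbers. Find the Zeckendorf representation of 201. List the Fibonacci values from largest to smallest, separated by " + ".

144 + 55 + 2

144 ≤ 201 < 233, so take 144; remainder 57
55 ≤ 57 < 89, so take 55; remainder 2
2 ≤ 2 < 3, so take 2; remainder 0
So 201 = 144 + 55 + 2, with no two terms consecutive in the sequence.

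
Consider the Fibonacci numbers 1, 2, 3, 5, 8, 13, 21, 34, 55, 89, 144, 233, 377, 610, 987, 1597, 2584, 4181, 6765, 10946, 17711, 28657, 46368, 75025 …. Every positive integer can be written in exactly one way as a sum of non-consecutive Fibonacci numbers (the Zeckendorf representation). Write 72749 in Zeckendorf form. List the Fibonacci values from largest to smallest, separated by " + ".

46368 + 17711 + 6765 + 1597 + 233 + 55 + 13 + 5 + 2

Greedily peel off the largest Fibonacci term at each step:
largest Fibonacci ≤ 72749 is 46368; 72749 − 46368 = 26381
largest Fibonacci ≤ 26381 is 17711; 26381 − 17711 = 8670
largest Fibonacci ≤ 8670 is 6765; 8670 − 6765 = 1905
largest Fibonacci ≤ 1905 is 1597; 1905 − 1597 = 308
largest Fibonacci ≤ 308 is 233; 308 − 233 = 75
largest Fibonacci ≤ 75 is 55; 75 − 55 = 20
largest Fibonacci ≤ 20 is 13; 20 − 13 = 7
largest Fibonacci ≤ 7 is 5; 7 − 5 = 2
largest Fibonacci ≤ 2 is 2; 2 − 2 = 0
So 72749 = 46368 + 17711 + 6765 + 1597 + 233 + 55 + 13 + 5 + 2, with no two terms consecutive in the sequence.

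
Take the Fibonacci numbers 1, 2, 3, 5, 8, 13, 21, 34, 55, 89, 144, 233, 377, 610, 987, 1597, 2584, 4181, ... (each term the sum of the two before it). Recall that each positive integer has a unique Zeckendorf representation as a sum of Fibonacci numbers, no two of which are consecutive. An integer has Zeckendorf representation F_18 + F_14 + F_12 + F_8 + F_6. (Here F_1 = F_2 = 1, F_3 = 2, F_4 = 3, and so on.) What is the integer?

F_18 + F_14 + F_12 + F_8 + F_6 = 2584 + 377 + 144 + 21 + 8 = 3134.

3134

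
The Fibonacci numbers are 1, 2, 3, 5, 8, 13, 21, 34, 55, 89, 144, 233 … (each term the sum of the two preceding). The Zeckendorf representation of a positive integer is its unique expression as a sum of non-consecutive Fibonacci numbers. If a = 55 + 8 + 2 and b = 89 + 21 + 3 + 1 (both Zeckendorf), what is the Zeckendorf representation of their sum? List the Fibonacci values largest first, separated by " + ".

144 + 34 + 1

The two numbers are 65 and 114, so their sum is 179.
144 ≤ 179 < 233, so take 144; remainder 35
34 ≤ 35 < 55, so take 34; remainder 1
1 ≤ 1 < 2, so take 1; remainder 0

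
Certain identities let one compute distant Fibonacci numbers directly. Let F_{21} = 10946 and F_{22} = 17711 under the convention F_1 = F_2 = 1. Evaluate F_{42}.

267914296

By the doubling identity F_{2k} = F_k(2F_{k+1} − F_k): F_{42} = 10946·(2·17711 − 10946) = 10946·24476 = 267914296.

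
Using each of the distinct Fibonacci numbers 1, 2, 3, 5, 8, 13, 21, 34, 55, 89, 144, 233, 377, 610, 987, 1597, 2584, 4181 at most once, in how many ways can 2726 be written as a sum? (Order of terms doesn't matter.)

20

Each representation comes from the Zeckendorf form by replacing some F_k with F_{k−1} + F_{k−2} where possible.
2726 = 2584+89+34+13+5+1 = 2584+89+34+13+3+2+1 = 1597+987+89+34+13+5+1 = 2584+89+34+8+5+3+2+1 = 1597+987+89+34+13+3+2+1 = … (15 more), for 20 in all.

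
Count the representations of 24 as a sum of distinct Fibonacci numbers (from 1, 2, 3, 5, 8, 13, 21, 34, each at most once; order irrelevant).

Each representation comes from the Zeckendorf form by replacing some F_k with F_{k−1} + F_{k−2} where possible.
24 = 21+3 = 21+2+1 = 13+8+3 = 13+8+2+1 = … (1 more), for 5 in all.

5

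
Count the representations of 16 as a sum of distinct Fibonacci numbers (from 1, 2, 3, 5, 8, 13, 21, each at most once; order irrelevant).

4

16 = 13+3 = 13+2+1 = 8+5+3 = 8+5+2+1 — 4 representations.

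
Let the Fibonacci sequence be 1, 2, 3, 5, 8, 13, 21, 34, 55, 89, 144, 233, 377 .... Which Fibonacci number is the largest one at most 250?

233 ≤ 250 < 377, so the largest Fibonacci number not exceeding 250 is 233.

233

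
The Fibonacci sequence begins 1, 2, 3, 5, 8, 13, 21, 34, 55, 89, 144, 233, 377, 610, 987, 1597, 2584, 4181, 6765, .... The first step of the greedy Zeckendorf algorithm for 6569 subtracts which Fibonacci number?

4181 ≤ 6569 < 6765, so the largest Fibonacci number not exceeding 6569 is 4181.

4181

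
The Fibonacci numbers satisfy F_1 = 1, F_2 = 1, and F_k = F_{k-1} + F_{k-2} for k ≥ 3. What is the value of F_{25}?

Iterating the recurrence up to F_{17} = 1597 and F_{16} = 987:
F_{18} = F_{17} + F_{16} = 1597 + 987 = 2584
F_{19} = F_{18} + F_{17} = 2584 + 1597 = 4181
F_{20} = F_{19} + F_{18} = 4181 + 2584 = 6765
F_{21} = F_{20} + F_{19} = 6765 + 4181 = 10946
F_{22} = F_{21} + F_{20} = 10946 + 6765 = 17711
F_{23} = F_{22} + F_{21} = 17711 + 10946 = 28657
F_{24} = F_{23} + F_{22} = 28657 + 17711 = 46368
F_{25} = F_{24} + F_{23} = 46368 + 28657 = 75025

75025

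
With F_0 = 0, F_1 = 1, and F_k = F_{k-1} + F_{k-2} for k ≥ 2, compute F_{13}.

Iterating the recurrence up to F_{8} = 21 and F_{7} = 13:
F_{9} = F_{8} + F_{7} = 21 + 13 = 34
F_{10} = F_{9} + F_{8} = 34 + 21 = 55
F_{11} = F_{10} + F_{9} = 55 + 34 = 89
F_{12} = F_{11} + F_{10} = 89 + 55 = 144
F_{13} = F_{12} + F_{11} = 144 + 89 = 233

233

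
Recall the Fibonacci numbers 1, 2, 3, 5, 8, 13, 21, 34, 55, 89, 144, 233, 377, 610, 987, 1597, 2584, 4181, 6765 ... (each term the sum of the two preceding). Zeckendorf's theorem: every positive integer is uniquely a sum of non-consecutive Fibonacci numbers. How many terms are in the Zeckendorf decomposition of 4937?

4

Repeatedly subtract the largest Fibonacci number that fits:
4937: greatest Fibonacci not exceeding it is 4181, leaving 756
756: greatest Fibonacci not exceeding it is 610, leaving 146
146: greatest Fibonacci not exceeding it is 144, leaving 2
2: greatest Fibonacci not exceeding it is 2, leaving 0
4937 = 4181 + 610 + 144 + 2, which has 4 terms.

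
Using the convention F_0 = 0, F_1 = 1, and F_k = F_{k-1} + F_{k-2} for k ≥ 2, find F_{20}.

6765

Iterating the recurrence up to F_{14} = 377 and F_{13} = 233:
F_{15} = F_{14} + F_{13} = 377 + 233 = 610
F_{16} = F_{15} + F_{14} = 610 + 377 = 987
F_{17} = F_{16} + F_{15} = 987 + 610 = 1597
F_{18} = F_{17} + F_{16} = 1597 + 987 = 2584
F_{19} = F_{18} + F_{17} = 2584 + 1597 = 4181
F_{20} = F_{19} + F_{18} = 4181 + 2584 = 6765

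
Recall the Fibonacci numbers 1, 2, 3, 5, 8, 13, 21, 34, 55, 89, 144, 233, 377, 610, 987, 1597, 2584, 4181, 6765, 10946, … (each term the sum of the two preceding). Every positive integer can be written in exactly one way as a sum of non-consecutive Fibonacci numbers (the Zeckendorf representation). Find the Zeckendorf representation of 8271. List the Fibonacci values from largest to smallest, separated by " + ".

Repeatedly subtract the largest Fibonacci number that fits:
8271: greatest Fibonacci not exceeding it is 6765, leaving 1506
1506: greatest Fibonacci not exceeding it is 987, leaving 519
519: greatest Fibonacci not exceeding it is 377, leaving 142
142: greatest Fibonacci not exceeding it is 89, leaving 53
53: greatest Fibonacci not exceeding it is 34, leaving 19
19: greatest Fibonacci not exceeding it is 13, leaving 6
6: greatest Fibonacci not exceeding it is 5, leaving 1
1: greatest Fibonacci not exceeding it is 1, leaving 0
So 8271 = 6765 + 987 + 377 + 89 + 34 + 13 + 5 + 1, with no two terms consecutive in the sequence.

6765 + 987 + 377 + 89 + 34 + 13 + 5 + 1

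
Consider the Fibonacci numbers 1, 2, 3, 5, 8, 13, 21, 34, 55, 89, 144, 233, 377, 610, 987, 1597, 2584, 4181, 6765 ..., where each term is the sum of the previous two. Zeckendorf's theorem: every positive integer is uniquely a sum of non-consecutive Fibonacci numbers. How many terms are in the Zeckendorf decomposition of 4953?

Greedily peel off the largest Fibonacci term at each step:
4181 ≤ 4953 < 6765, so take 4181; remainder 772
610 ≤ 772 < 987, so take 610; remainder 162
144 ≤ 162 < 233, so take 144; remainder 18
13 ≤ 18 < 21, so take 13; remainder 5
5 ≤ 5 < 8, so take 5; remainder 0
4953 = 4181 + 610 + 144 + 13 + 5, which has 5 terms.

5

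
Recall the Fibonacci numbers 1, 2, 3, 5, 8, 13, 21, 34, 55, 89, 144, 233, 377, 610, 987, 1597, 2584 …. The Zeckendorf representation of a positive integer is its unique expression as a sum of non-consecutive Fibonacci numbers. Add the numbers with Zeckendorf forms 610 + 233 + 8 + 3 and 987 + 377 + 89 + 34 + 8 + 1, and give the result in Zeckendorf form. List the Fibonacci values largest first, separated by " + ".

1597 + 610 + 89 + 34 + 13 + 5 + 2

The two numbers are 854 and 1496, so their sum is 2350.
Repeatedly subtract the largest Fibonacci number that fits:
2350 − 1597 = 753
753 − 610 = 143
143 − 89 = 54
54 − 34 = 20
20 − 13 = 7
7 − 5 = 2
2 − 2 = 0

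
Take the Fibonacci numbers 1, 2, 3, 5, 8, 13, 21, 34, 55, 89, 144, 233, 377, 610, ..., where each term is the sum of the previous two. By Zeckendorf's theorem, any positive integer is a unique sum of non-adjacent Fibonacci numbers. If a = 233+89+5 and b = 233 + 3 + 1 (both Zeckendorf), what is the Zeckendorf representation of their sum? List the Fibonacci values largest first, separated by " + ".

The two numbers are 327 and 237, so their sum is 564.
Greedily peel off the largest Fibonacci term at each step:
377 ≤ 564 < 610, so take 377; remainder 187
144 ≤ 187 < 233, so take 144; remainder 43
34 ≤ 43 < 55, so take 34; remainder 9
8 ≤ 9 < 13, so take 8; remainder 1
1 ≤ 1 < 2, so take 1; remainder 0

377 + 144 + 34 + 8 + 1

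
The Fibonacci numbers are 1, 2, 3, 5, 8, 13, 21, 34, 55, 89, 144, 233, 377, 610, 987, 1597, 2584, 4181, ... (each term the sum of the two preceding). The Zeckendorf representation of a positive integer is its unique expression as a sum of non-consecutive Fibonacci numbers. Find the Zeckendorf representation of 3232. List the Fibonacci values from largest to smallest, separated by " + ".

Greedy algorithm:
3232 − 2584 = 648
648 − 610 = 38
38 − 34 = 4
4 − 3 = 1
1 − 1 = 0
So 3232 = 2584 + 610 + 34 + 3 + 1, with no two terms consecutive in the sequence.

2584 + 610 + 34 + 3 + 1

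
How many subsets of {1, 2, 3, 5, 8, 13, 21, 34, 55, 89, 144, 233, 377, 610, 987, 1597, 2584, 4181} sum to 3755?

3755 = 2584+987+144+34+5+1 = 2584+987+144+34+3+2+1 = 2584+987+144+21+13+5+1 = 2584+987+89+55+34+5+1 = … (36 more), for 40 in all.

40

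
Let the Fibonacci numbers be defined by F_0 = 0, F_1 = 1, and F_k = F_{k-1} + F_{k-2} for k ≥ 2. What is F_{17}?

Iterating the recurrence up to F_{11} = 89 and F_{10} = 55:
F_{12} = F_{11} + F_{10} = 89 + 55 = 144
F_{13} = F_{12} + F_{11} = 144 + 89 = 233
F_{14} = F_{13} + F_{12} = 233 + 144 = 377
F_{15} = F_{14} + F_{13} = 377 + 233 = 610
F_{16} = F_{15} + F_{14} = 610 + 377 = 987
F_{17} = F_{16} + F_{15} = 987 + 610 = 1597

1597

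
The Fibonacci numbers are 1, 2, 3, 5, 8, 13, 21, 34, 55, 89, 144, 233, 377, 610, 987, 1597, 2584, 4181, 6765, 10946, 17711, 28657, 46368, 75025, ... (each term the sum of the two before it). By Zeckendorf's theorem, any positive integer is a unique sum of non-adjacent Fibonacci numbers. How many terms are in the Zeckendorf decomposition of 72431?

9

Repeatedly subtract the largest Fibonacci number that fits:
largest Fibonacci ≤ 72431 is 46368; 72431 − 46368 = 26063
largest Fibonacci ≤ 26063 is 17711; 26063 − 17711 = 8352
largest Fibonacci ≤ 8352 is 6765; 8352 − 6765 = 1587
largest Fibonacci ≤ 1587 is 987; 1587 − 987 = 600
largest Fibonacci ≤ 600 is 377; 600 − 377 = 223
largest Fibonacci ≤ 223 is 144; 223 − 144 = 79
largest Fibonacci ≤ 79 is 55; 79 − 55 = 24
largest Fibonacci ≤ 24 is 21; 24 − 21 = 3
largest Fibonacci ≤ 3 is 3; 3 − 3 = 0
72431 = 46368 + 17711 + 6765 + 987 + 377 + 144 + 55 + 21 + 3, which has 9 terms.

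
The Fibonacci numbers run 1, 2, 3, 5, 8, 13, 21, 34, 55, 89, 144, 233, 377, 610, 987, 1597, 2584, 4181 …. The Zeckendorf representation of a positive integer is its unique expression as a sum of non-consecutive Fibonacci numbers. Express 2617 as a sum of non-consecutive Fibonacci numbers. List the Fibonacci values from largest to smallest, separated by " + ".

largest Fibonacci ≤ 2617 is 2584; 2617 − 2584 = 33
largest Fibonacci ≤ 33 is 21; 33 − 21 = 12
largest Fibonacci ≤ 12 is 8; 12 − 8 = 4
largest Fibonacci ≤ 4 is 3; 4 − 3 = 1
largest Fibonacci ≤ 1 is 1; 1 − 1 = 0
So 2617 = 2584 + 21 + 8 + 3 + 1, with no two terms consecutive in the sequence.

2584 + 21 + 8 + 3 + 1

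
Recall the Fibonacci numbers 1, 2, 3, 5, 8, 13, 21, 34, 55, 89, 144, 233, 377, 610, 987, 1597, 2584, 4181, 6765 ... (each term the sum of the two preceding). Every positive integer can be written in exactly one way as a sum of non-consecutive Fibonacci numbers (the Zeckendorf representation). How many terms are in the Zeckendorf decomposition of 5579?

Greedily peel off the largest Fibonacci term at each step:
5579 − 4181 = 1398
1398 − 987 = 411
411 − 377 = 34
34 − 34 = 0
5579 = 4181 + 987 + 377 + 34, which has 4 terms.

4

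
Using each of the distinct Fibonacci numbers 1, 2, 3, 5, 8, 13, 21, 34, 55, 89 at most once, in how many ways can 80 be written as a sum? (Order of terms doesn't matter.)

Starting from the Zeckendorf form and repeatedly splitting a term F_k into F_{k−1} + F_{k−2} (when neither is already used) reaches every representation.
80 = 55+21+3+1 = 55+13+8+3+1 = 34+21+13+8+3+1 — 3 representations.

3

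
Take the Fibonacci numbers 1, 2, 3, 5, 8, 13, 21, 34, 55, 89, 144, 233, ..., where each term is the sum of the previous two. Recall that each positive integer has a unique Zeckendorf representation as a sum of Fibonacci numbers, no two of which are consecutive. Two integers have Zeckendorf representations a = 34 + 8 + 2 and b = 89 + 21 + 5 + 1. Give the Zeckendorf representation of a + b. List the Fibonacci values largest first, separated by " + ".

144 + 13 + 3

The two numbers are 44 and 116, so their sum is 160.
Greedy algorithm:
144 ≤ 160 < 233, so take 144; remainder 16
13 ≤ 16 < 21, so take 13; remainder 3
3 ≤ 3 < 5, so take 3; remainder 0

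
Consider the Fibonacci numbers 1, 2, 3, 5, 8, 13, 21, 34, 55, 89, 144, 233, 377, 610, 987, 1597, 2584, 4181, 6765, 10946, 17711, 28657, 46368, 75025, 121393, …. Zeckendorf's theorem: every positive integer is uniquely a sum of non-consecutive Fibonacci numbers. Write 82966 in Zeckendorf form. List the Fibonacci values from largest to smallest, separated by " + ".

75025 + 6765 + 987 + 144 + 34 + 8 + 3

Repeatedly subtract the largest Fibonacci number that fits:
subtract 75025 from 82966: 7941 remains
subtract 6765 from 7941: 1176 remains
subtract 987 from 1176: 189 remains
subtract 144 from 189: 45 remains
subtract 34 from 45: 11 remains
subtract 8 from 11: 3 remains
subtract 3 from 3: 0 remains
So 82966 = 75025 + 6765 + 987 + 144 + 34 + 8 + 3, with no two terms consecutive in the sequence.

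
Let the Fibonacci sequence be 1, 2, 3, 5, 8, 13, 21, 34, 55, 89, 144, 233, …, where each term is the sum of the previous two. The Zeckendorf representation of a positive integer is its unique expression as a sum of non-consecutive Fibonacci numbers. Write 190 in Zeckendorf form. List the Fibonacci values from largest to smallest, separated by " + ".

144 + 34 + 8 + 3 + 1

Greedily peel off the largest Fibonacci term at each step:
largest Fibonacci ≤ 190 is 144; 190 − 144 = 46
largest Fibonacci ≤ 46 is 34; 46 − 34 = 12
largest Fibonacci ≤ 12 is 8; 12 − 8 = 4
largest Fibonacci ≤ 4 is 3; 4 − 3 = 1
largest Fibonacci ≤ 1 is 1; 1 − 1 = 0
So 190 = 144 + 34 + 8 + 3 + 1, with no two terms consecutive in the sequence.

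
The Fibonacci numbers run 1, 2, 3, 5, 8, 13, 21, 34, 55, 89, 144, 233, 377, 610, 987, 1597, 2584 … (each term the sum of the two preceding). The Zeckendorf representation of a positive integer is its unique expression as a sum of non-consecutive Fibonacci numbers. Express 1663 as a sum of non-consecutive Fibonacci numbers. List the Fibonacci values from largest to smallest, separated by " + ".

take 1597 (≤ 1663); 1663 − 1597 = 66
take 55 (≤ 66); 66 − 55 = 11
take 8 (≤ 11); 11 − 8 = 3
take 3 (≤ 3); 3 − 3 = 0
So 1663 = 1597 + 55 + 8 + 3, with no two terms consecutive in the sequence.

1597 + 55 + 8 + 3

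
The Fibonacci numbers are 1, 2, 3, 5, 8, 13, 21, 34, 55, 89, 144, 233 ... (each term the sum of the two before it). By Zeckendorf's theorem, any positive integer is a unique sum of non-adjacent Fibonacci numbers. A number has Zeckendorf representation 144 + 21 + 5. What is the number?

144 + 21 + 5 = 170.

170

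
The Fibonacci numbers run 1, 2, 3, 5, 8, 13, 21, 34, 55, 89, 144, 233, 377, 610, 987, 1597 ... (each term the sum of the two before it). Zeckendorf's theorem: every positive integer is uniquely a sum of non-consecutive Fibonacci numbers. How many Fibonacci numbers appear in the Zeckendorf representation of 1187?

987 ≤ 1187 < 1597, so take 987; remainder 200
144 ≤ 200 < 233, so take 144; remainder 56
55 ≤ 56 < 89, so take 55; remainder 1
1 ≤ 1 < 2, so take 1; remainder 0
1187 = 987 + 144 + 55 + 1, which has 4 terms.

4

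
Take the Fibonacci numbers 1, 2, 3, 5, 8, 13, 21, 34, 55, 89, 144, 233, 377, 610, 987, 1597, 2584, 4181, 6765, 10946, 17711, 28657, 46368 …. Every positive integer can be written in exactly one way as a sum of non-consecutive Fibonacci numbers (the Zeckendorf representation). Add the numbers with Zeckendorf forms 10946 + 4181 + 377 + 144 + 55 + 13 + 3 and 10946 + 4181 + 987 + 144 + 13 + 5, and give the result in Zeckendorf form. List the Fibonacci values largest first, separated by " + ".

The two numbers are 15719 and 16276, so their sum is 31995.
Greedily peel off the largest Fibonacci term at each step:
31995: greatest Fibonacci not exceeding it is 28657, leaving 3338
3338: greatest Fibonacci not exceeding it is 2584, leaving 754
754: greatest Fibonacci not exceeding it is 610, leaving 144
144: greatest Fibonacci not exceeding it is 144, leaving 0

28657 + 2584 + 610 + 144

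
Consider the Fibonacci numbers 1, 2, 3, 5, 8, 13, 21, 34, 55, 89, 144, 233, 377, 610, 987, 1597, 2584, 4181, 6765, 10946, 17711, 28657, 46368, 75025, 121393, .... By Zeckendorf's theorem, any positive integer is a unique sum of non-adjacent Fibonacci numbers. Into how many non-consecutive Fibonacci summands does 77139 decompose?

subtract 75025 from 77139: 2114 remains
subtract 1597 from 2114: 517 remains
subtract 377 from 517: 140 remains
subtract 89 from 140: 51 remains
subtract 34 from 51: 17 remains
subtract 13 from 17: 4 remains
subtract 3 from 4: 1 remains
subtract 1 from 1: 0 remains
77139 = 75025 + 1597 + 377 + 89 + 34 + 13 + 3 + 1, which has 8 terms.

8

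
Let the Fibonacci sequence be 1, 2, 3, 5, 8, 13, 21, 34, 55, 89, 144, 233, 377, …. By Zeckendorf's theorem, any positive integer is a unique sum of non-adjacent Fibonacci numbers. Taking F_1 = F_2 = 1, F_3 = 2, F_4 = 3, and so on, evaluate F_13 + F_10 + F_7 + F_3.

303

F_13 + F_10 + F_7 + F_3 = 233 + 55 + 13 + 2 = 303.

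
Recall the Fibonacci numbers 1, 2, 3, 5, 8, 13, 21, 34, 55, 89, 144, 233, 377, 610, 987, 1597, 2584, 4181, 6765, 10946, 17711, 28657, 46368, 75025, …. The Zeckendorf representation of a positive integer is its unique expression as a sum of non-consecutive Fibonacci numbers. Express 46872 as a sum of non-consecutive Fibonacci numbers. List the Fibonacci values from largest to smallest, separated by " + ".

46872 − 46368 = 504
504 − 377 = 127
127 − 89 = 38
38 − 34 = 4
4 − 3 = 1
1 − 1 = 0
So 46872 = 46368 + 377 + 89 + 34 + 3 + 1, with no two terms consecutive in the sequence.

46368 + 377 + 89 + 34 + 3 + 1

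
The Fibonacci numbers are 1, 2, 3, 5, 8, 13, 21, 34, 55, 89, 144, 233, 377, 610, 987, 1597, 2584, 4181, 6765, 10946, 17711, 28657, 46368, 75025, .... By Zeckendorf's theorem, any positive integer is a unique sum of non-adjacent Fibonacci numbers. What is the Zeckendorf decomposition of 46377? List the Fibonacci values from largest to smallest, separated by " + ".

take 46368 (≤ 46377); 46377 − 46368 = 9
take 8 (≤ 9); 9 − 8 = 1
take 1 (≤ 1); 1 − 1 = 0
So 46377 = 46368 + 8 + 1, with no two terms consecutive in the sequence.

46368 + 8 + 1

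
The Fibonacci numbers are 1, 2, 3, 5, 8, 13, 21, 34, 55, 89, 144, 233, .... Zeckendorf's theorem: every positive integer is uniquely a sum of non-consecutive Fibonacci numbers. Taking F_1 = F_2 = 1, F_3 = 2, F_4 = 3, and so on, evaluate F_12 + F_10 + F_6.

207

F_12 + F_10 + F_6 = 144 + 55 + 8 = 207.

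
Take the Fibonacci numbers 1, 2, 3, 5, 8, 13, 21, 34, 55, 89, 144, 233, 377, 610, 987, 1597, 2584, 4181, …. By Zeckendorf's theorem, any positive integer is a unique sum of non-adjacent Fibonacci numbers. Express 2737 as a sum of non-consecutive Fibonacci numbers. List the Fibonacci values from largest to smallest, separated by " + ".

Greedily peel off the largest Fibonacci term at each step:
largest Fibonacci ≤ 2737 is 2584; 2737 − 2584 = 153
largest Fibonacci ≤ 153 is 144; 153 − 144 = 9
largest Fibonacci ≤ 9 is 8; 9 − 8 = 1
largest Fibonacci ≤ 1 is 1; 1 − 1 = 0
So 2737 = 2584 + 144 + 8 + 1, with no two terms consecutive in the sequence.

2584 + 144 + 8 + 1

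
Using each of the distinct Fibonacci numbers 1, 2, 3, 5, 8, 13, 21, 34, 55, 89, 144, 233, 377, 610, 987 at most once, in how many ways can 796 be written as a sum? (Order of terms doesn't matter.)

796 = 610+144+34+8 = 610+144+34+5+3 = 610+144+21+13+8 = 610+89+55+34+8 = … (20 more), for 24 in all.

24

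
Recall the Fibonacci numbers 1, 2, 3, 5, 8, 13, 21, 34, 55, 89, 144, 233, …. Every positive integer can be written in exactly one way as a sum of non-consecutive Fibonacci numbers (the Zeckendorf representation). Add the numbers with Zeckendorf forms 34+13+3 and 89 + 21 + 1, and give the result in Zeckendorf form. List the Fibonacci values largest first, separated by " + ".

The two numbers are 50 and 111, so their sum is 161.
Greedy algorithm:
subtract 144 from 161: 17 remains
subtract 13 from 17: 4 remains
subtract 3 from 4: 1 remains
subtract 1 from 1: 0 remains

144 + 13 + 3 + 1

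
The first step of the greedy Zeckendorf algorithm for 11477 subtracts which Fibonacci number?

10946 ≤ 11477 < 17711, so the largest Fibonacci number not exceeding 11477 is 10946.

10946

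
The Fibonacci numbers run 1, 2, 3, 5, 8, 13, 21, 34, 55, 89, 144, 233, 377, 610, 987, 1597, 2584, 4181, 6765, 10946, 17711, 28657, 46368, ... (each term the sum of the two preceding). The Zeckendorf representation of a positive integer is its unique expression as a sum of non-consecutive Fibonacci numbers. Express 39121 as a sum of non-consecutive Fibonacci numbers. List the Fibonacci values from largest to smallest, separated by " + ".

28657 + 6765 + 2584 + 987 + 89 + 34 + 5

28657 ≤ 39121 < 46368, so take 28657; remainder 10464
6765 ≤ 10464 < 10946, so take 6765; remainder 3699
2584 ≤ 3699 < 4181, so take 2584; remainder 1115
987 ≤ 1115 < 1597, so take 987; remainder 128
89 ≤ 128 < 144, so take 89; remainder 39
34 ≤ 39 < 55, so take 34; remainder 5
5 ≤ 5 < 8, so take 5; remainder 0
So 39121 = 28657 + 6765 + 2584 + 987 + 89 + 34 + 5, with no two terms consecutive in the sequence.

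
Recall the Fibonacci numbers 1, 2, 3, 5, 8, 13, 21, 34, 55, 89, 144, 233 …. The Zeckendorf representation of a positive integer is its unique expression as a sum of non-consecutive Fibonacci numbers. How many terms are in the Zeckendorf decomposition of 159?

take 144 (≤ 159); 159 − 144 = 15
take 13 (≤ 15); 15 − 13 = 2
take 2 (≤ 2); 2 − 2 = 0
159 = 144 + 13 + 2, which has 3 terms.

3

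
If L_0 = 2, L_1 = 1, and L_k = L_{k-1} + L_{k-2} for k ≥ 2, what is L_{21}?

Iterating the recurrence up to L_{14} = 843 and L_{13} = 521:
L_{15} = L_{14} + L_{13} = 843 + 521 = 1364
L_{16} = L_{15} + L_{14} = 1364 + 843 = 2207
L_{17} = L_{16} + L_{15} = 2207 + 1364 = 3571
L_{18} = L_{17} + L_{16} = 3571 + 2207 = 5778
L_{19} = L_{18} + L_{17} = 5778 + 3571 = 9349
L_{20} = L_{19} + L_{18} = 9349 + 5778 = 15127
L_{21} = L_{20} + L_{19} = 15127 + 9349 = 24476

24476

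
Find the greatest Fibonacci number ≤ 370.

233 ≤ 370 < 377, so the largest Fibonacci number not exceeding 370 is 233.

233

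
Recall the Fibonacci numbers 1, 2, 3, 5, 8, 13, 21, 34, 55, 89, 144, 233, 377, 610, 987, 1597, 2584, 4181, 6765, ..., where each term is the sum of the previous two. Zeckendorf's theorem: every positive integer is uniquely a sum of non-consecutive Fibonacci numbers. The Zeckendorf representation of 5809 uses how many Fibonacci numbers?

5

Greedy algorithm:
5809 − 4181 = 1628
1628 − 1597 = 31
31 − 21 = 10
10 − 8 = 2
2 − 2 = 0
5809 = 4181 + 1597 + 21 + 8 + 2, which has 5 terms.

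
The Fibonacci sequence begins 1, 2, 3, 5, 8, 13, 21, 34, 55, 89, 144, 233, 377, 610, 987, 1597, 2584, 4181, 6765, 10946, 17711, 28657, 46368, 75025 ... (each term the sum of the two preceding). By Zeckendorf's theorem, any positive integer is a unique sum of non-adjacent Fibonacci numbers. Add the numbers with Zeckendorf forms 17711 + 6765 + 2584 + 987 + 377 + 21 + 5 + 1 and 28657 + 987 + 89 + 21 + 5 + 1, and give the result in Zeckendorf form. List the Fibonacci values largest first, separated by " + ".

The two numbers are 28451 and 29760, so their sum is 58211.
Repeatedly subtract the largest Fibonacci number that fits:
58211 − 46368 = 11843
11843 − 10946 = 897
897 − 610 = 287
287 − 233 = 54
54 − 34 = 20
20 − 13 = 7
7 − 5 = 2
2 − 2 = 0

46368 + 10946 + 610 + 233 + 34 + 13 + 5 + 2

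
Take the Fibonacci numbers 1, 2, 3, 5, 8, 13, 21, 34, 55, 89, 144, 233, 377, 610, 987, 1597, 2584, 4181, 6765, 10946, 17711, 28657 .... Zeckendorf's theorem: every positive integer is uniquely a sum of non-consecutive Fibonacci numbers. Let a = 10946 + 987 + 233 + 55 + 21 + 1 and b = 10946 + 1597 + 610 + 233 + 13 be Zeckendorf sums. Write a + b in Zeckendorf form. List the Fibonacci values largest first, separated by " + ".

The two numbers are 12243 and 13399, so their sum is 25642.
17711 ≤ 25642 < 28657, so take 17711; remainder 7931
6765 ≤ 7931 < 10946, so take 6765; remainder 1166
987 ≤ 1166 < 1597, so take 987; remainder 179
144 ≤ 179 < 233, so take 144; remainder 35
34 ≤ 35 < 55, so take 34; remainder 1
1 ≤ 1 < 2, so take 1; remainder 0

17711 + 6765 + 987 + 144 + 34 + 1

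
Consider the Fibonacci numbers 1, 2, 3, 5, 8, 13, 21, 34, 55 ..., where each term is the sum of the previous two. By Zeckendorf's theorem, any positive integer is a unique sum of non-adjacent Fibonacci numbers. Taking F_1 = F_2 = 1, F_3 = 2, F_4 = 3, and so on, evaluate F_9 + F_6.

42

F_9 + F_6 = 34 + 8 = 42.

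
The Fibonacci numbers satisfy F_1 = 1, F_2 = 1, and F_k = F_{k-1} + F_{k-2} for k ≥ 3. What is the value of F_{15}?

Iterating the recurrence up to F_{8} = 21 and F_{7} = 13:
F_{9} = F_{8} + F_{7} = 21 + 13 = 34
F_{10} = F_{9} + F_{8} = 34 + 21 = 55
F_{11} = F_{10} + F_{9} = 55 + 34 = 89
F_{12} = F_{11} + F_{10} = 89 + 55 = 144
F_{13} = F_{12} + F_{11} = 144 + 89 = 233
F_{14} = F_{13} + F_{12} = 233 + 144 = 377
F_{15} = F_{14} + F_{13} = 377 + 233 = 610

610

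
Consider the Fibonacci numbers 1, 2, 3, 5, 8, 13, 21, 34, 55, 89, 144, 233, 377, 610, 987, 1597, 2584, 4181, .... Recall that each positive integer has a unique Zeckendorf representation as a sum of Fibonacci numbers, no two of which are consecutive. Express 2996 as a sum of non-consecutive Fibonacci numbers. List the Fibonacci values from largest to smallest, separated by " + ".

Greedy algorithm:
largest Fibonacci ≤ 2996 is 2584; 2996 − 2584 = 412
largest Fibonacci ≤ 412 is 377; 412 − 377 = 35
largest Fibonacci ≤ 35 is 34; 35 − 34 = 1
largest Fibonacci ≤ 1 is 1; 1 − 1 = 0
So 2996 = 2584 + 377 + 34 + 1, with no two terms consecutive in the sequence.

2584 + 377 + 34 + 1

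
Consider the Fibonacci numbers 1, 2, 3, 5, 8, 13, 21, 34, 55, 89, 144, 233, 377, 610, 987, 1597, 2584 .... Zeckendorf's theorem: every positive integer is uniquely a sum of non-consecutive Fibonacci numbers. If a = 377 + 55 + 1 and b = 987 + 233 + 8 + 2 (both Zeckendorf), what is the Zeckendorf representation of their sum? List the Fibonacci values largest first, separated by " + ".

The two numbers are 433 and 1230, so their sum is 1663.
1597 ≤ 1663 < 2584, so take 1597; remainder 66
55 ≤ 66 < 89, so take 55; remainder 11
8 ≤ 11 < 13, so take 8; remainder 3
3 ≤ 3 < 5, so take 3; remainder 0

1597 + 55 + 8 + 3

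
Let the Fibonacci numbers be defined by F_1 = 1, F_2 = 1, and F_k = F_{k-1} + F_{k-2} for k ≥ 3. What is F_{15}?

610

Iterating the recurrence up to F_{8} = 21 and F_{7} = 13:
F_{9} = F_{8} + F_{7} = 21 + 13 = 34
F_{10} = F_{9} + F_{8} = 34 + 21 = 55
F_{11} = F_{10} + F_{9} = 55 + 34 = 89
F_{12} = F_{11} + F_{10} = 89 + 55 = 144
F_{13} = F_{12} + F_{11} = 144 + 89 = 233
F_{14} = F_{13} + F_{12} = 233 + 144 = 377
F_{15} = F_{14} + F_{13} = 377 + 233 = 610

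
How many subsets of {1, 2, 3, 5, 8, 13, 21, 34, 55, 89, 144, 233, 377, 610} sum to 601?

5

Each representation comes from the Zeckendorf form by replacing some F_k with F_{k−1} + F_{k−2} where possible.
601 = 377+144+55+21+3+1 = 377+144+55+13+8+3+1 = 377+144+34+21+13+8+3+1 = 377+89+55+34+21+13+8+3+1 = … (1 more), for 5 in all.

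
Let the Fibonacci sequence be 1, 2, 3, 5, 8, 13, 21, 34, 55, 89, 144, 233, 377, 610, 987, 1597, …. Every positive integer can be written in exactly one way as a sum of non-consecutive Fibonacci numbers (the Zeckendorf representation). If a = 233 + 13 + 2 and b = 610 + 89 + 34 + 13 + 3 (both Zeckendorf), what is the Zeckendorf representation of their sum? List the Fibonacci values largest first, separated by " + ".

The two numbers are 248 and 749, so their sum is 997.
997 − 987 = 10
10 − 8 = 2
2 − 2 = 0

987 + 8 + 2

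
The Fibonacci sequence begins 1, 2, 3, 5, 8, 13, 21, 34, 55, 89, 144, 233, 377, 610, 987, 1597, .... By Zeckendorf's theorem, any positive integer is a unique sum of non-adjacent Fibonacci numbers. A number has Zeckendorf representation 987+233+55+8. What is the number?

987+233+55+8 = 1283.

1283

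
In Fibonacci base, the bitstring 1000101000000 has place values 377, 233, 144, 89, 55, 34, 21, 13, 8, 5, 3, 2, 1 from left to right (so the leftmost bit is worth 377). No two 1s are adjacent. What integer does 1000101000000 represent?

Summing the place values of the 1 bits: 377 + 55 + 21 = 453.

453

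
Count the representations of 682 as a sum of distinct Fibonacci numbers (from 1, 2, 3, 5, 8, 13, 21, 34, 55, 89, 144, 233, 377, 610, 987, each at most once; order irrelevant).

Each representation comes from the Zeckendorf form by replacing some F_k with F_{k−1} + F_{k−2} where possible.
682 = 610+55+13+3+1 = 610+55+8+5+3+1 = 610+34+21+13+3+1 = 377+233+55+13+3+1 = 610+34+21+8+5+3+1 = … (7 more), for 12 in all.

12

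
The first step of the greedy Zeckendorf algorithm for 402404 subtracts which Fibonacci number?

317811

317811 ≤ 402404 < 514229, so the largest Fibonacci number not exceeding 402404 is 317811.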